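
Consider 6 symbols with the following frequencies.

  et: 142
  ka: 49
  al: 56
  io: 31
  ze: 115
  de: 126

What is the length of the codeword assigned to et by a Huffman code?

Repeatedly merge the two smallest:
combine io(31), ka(49) → 80
combine al(56), 80 → 136
combine ze(115), de(126) → 241
combine 136, et(142) → 278
combine 241, 278 → 519
et's leaf is at depth 2, giving a 2-bit codeword.

2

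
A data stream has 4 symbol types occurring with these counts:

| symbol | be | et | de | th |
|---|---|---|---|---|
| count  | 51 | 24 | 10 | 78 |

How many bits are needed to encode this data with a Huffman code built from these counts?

282

Build the Huffman tree bottom-up:
combine de(10), et(24) → 34
combine 34, be(51) → 85
combine th(78), 85 → 163
Total encoded bits = sum of merged weights = 34 + 85 + 163 = 282.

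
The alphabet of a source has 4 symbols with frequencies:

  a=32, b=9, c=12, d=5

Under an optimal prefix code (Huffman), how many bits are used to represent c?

Huffman merges, smallest pair first:
d(5) + b(9) → 14
c(12) + 14 → 26
26 + a(32) → 58
c sits 2 levels below the root, so its codeword is 2 bits.

2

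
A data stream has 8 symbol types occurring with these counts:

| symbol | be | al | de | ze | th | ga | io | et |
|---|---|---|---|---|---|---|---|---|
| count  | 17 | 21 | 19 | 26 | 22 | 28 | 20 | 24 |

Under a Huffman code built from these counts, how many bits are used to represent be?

3

Repeatedly merge the two smallest:
merge be(17) and de(19): 36
merge io(20) and al(21): 41
merge th(22) and et(24): 46
merge ze(26) and ga(28): 54
merge 36 and 41: 77
merge 46 and 54: 100
merge 77 and 100: 177
be sits 3 levels below the root, so its codeword is 3 bits.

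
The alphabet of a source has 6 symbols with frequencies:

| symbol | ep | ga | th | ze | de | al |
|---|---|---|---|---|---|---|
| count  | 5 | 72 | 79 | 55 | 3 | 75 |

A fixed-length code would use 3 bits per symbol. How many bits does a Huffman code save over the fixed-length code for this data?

Fixed-length: 3 bits × 289 symbols = 867 bits.
Huffman merges:
combine de(3), ep(5) → 8
combine 8, ze(55) → 63
combine 63, ga(72) → 135
combine al(75), th(79) → 154
combine 135, 154 → 289
Huffman total = 8 + 63 + 135 + 154 + 289 = 649 bits.
Saving = 867 − 649 = 218 bits.

218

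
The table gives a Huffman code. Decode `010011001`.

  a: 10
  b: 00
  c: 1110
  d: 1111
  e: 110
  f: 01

Read left to right; each codeword is recognised as soon as it completes (prefix code):
  01→f | 00→b | 110→e | 01→f
Decoded message: fbef

fbef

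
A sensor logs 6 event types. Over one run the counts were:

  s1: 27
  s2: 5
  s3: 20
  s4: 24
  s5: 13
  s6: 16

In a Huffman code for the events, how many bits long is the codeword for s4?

2

Build the tree from the bottom:
merge s2(5) and s5(13): 18
merge s6(16) and 18: 34
merge s3(20) and s4(24): 44
merge s1(27) and 34: 61
merge 44 and 61: 105
s4 sits 2 levels below the root, so its codeword is 2 bits.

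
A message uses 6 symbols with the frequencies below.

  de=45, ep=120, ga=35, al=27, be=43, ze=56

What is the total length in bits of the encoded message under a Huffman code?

800

Merge the two smallest weights repeatedly:
combine al(27), ga(35) → 62
combine be(43), de(45) → 88
combine ze(56), 62 → 118
combine 88, 118 → 206
combine ep(120), 206 → 326
Each symbol's bit-cost is frequency × depth; summing gives 800 bits (equivalently 62 + 88 + 118 + 206 + 326).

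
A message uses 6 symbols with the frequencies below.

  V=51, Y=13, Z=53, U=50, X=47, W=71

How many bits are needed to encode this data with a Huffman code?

Merge the two smallest weights repeatedly:
Y(13) + X(47) → 60
U(50) + V(51) → 101
Z(53) + 60 → 113
W(71) + 101 → 172
113 + 172 → 285
Total encoded bits = sum of merged weights = 60 + 101 + 113 + 172 + 285 = 731.

731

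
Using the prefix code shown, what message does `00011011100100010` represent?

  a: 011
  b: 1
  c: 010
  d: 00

daabdbdc

Read left to right; each codeword is recognised as soon as it completes (prefix code):
  00→d | 011→a | 011→a | 1→b | 00→d | 1→b | 00→d | 010→c
Decoded message: daabdbdc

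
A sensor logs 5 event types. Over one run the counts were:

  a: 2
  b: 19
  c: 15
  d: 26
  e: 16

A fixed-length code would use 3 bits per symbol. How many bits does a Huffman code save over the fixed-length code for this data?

61

Fixed-length: 3 bits × 78 symbols = 234 bits.
Huffman merges:
combine a(2), c(15) → 17
combine e(16), 17 → 33
combine b(19), d(26) → 45
combine 33, 45 → 78
Huffman total = 17 + 33 + 45 + 78 = 173 bits.
Saving = 234 − 173 = 61 bits.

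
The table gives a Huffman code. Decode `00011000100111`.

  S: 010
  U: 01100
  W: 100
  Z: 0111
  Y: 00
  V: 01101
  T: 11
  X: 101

YUSZ

Read left to right; each codeword is recognised as soon as it completes (prefix code):
  00→Y | 01100→U | 010→S | 0111→Z
Decoded message: YUSZ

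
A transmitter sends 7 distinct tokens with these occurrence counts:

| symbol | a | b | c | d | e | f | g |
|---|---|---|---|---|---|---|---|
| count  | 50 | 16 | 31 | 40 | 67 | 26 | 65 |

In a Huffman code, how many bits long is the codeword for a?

Build the tree from the bottom:
merge b(16) and f(26): 42
merge c(31) and d(40): 71
merge 42 and a(50): 92
merge g(65) and e(67): 132
merge 71 and 92: 163
merge 132 and 163: 295
a's leaf is at depth 3, giving a 3-bit codeword.

3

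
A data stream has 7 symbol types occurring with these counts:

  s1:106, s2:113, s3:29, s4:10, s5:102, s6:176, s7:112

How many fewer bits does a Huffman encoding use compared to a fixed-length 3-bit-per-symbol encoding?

250

Fixed-length: 3 bits × 648 symbols = 1944 bits.
Huffman merges:
merge s4(10) and s3(29): 39
merge 39 and s5(102): 141
merge s1(106) and s7(112): 218
merge s2(113) and 141: 254
merge s6(176) and 218: 394
merge 254 and 394: 648
Huffman total = 39 + 141 + 218 + 254 + 394 + 648 = 1694 bits.
Saving = 1944 − 1694 = 250 bits.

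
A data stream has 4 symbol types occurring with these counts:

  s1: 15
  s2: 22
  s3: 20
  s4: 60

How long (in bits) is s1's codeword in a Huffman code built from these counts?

Build the tree from the bottom:
merge s1(15) and s3(20): 35
merge s2(22) and 35: 57
merge 57 and s4(60): 117
The subtree containing s1 is merged 3 times, so code length = 3.

3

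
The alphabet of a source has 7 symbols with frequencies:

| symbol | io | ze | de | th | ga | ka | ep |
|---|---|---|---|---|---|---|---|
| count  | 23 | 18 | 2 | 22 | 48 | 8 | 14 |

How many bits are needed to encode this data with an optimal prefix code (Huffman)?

Build the Huffman tree bottom-up:
combine de(2), ka(8) → 10
combine 10, ep(14) → 24
combine ze(18), th(22) → 40
combine io(23), 24 → 47
combine 40, 47 → 87
combine ga(48), 87 → 135
Total encoded bits = sum of merged weights = 10 + 24 + 40 + 47 + 87 + 135 = 343.

343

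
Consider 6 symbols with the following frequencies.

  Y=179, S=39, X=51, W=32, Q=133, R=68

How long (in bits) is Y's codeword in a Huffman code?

Repeatedly merge the two smallest:
merge W(32) and S(39): 71
merge X(51) and R(68): 119
merge 71 and 119: 190
merge Q(133) and Y(179): 312
merge 190 and 312: 502
Y's leaf is at depth 2, giving a 2-bit codeword.

2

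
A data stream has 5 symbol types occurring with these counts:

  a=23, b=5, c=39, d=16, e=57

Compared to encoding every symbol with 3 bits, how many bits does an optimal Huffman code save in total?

132

Fixed-length: 3 bits × 140 symbols = 420 bits.
Huffman merges:
merge b(5) and d(16): 21
merge 21 and a(23): 44
merge c(39) and 44: 83
merge e(57) and 83: 140
Huffman total = 21 + 44 + 83 + 140 = 288 bits.
Saving = 420 − 288 = 132 bits.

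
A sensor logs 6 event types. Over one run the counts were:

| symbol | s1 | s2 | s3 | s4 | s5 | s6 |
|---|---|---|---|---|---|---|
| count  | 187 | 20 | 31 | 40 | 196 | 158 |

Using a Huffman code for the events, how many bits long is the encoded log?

1406

Merge the two smallest weights repeatedly:
s2(20) + s3(31) → 51
s4(40) + 51 → 91
91 + s6(158) → 249
s1(187) + s5(196) → 383
249 + 383 → 632
Each symbol's bit-cost is frequency × depth; summing gives 1406 bits (equivalently 51 + 91 + 249 + 383 + 632).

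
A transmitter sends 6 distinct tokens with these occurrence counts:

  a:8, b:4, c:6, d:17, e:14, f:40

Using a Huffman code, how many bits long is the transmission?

Build the Huffman tree bottom-up:
merge b(4) and c(6): 10
merge a(8) and 10: 18
merge e(14) and d(17): 31
merge 18 and 31: 49
merge f(40) and 49: 89
Each symbol's bit-cost is frequency × depth; summing gives 197 bits (equivalently 10 + 18 + 31 + 49 + 89).

197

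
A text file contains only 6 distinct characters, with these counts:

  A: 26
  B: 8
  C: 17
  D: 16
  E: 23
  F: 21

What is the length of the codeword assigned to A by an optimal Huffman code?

Huffman merges, smallest pair first:
B(8) + D(16) → 24
C(17) + F(21) → 38
E(23) + 24 → 47
A(26) + 38 → 64
47 + 64 → 111
A sits 2 levels below the root, so its codeword is 2 bits.

2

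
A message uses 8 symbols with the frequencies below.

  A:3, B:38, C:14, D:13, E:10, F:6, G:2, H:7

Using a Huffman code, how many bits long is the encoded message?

Merge the two smallest weights repeatedly:
merge G(2) and A(3): 5
merge 5 and F(6): 11
merge H(7) and E(10): 17
merge 11 and D(13): 24
merge C(14) and 17: 31
merge 24 and 31: 55
merge B(38) and 55: 93
Each symbol's bit-cost is frequency × depth; summing gives 236 bits (equivalently 5 + 11 + 17 + 24 + 31 + 55 + 93).

236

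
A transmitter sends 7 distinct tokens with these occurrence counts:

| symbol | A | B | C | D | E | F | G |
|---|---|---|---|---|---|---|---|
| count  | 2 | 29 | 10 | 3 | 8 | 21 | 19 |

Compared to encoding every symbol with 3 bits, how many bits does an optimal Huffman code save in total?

51

Fixed-length: 3 bits × 92 symbols = 276 bits.
Huffman merges:
A(2) + D(3) → 5
5 + E(8) → 13
C(10) + 13 → 23
G(19) + F(21) → 40
23 + B(29) → 52
40 + 52 → 92
Huffman total = 5 + 13 + 23 + 40 + 52 + 92 = 225 bits.
Saving = 276 − 225 = 51 bits.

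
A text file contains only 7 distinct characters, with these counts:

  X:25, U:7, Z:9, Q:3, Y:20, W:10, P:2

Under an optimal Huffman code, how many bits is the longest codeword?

4

Merge the two lowest-weight nodes at each step:
P(2) + Q(3) → 5
5 + U(7) → 12
Z(9) + W(10) → 19
12 + 19 → 31
Y(20) + X(25) → 45
31 + 45 → 76
The rarest symbols sit at the bottom; the longest codeword is 4 bits.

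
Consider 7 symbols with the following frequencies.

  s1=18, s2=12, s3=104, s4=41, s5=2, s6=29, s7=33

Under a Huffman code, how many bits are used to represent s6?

3

Build the tree from the bottom:
combine s5(2), s2(12) → 14
combine 14, s1(18) → 32
combine s6(29), 32 → 61
combine s7(33), s4(41) → 74
combine 61, 74 → 135
combine s3(104), 135 → 239
The subtree containing s6 is merged 3 times, so code length = 3.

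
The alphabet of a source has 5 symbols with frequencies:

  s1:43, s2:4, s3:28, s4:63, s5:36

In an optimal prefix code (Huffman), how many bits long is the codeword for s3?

Huffman merges, smallest pair first:
s2(4) + s3(28) → 32
32 + s5(36) → 68
s1(43) + s4(63) → 106
68 + 106 → 174
s3's leaf is at depth 3, giving a 3-bit codeword.

3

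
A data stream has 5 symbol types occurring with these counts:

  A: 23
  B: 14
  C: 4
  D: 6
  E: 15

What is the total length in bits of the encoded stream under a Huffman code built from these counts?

134

Merge the two smallest weights repeatedly:
merge C(4) and D(6): 10
merge 10 and B(14): 24
merge E(15) and A(23): 38
merge 24 and 38: 62
Each symbol's bit-cost is frequency × depth; summing gives 134 bits (equivalently 10 + 24 + 38 + 62).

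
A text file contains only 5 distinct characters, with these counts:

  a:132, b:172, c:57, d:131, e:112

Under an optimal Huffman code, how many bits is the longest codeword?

Merge the two lowest-weight nodes at each step:
merge c(57) and e(112): 169
merge d(131) and a(132): 263
merge 169 and b(172): 341
merge 263 and 341: 604
The first pair merged (c, e) ends up deepest, at depth 3.

3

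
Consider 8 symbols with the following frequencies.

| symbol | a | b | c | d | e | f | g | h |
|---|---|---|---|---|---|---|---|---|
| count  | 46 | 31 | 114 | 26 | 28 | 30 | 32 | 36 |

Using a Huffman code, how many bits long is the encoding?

969

Greedily combine the two least-frequent nodes:
d(26) + e(28) → 54
f(30) + b(31) → 61
g(32) + h(36) → 68
a(46) + 54 → 100
61 + 68 → 129
100 + c(114) → 214
129 + 214 → 343
Total encoded bits = sum of merged weights = 54 + 61 + 68 + 100 + 129 + 214 + 343 = 969.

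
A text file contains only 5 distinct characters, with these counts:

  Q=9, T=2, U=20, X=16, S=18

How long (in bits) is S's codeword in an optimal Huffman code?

Build the tree from the bottom:
merge T(2) and Q(9): 11
merge 11 and X(16): 27
merge S(18) and U(20): 38
merge 27 and 38: 65
The subtree containing S is merged 2 times, so code length = 2.

2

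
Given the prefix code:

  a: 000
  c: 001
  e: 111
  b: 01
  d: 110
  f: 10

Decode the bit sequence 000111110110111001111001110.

aeddececd

Read left to right; each codeword is recognised as soon as it completes (prefix code):
  000→a | 111→e | 110→d | 110→d | 111→e | 001→c | 111→e | 001→c | 110→d
Decoded message: aeddececd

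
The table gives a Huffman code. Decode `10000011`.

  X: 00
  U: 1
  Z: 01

Read left to right; each codeword is recognised as soon as it completes (prefix code):
  1→U | 00→X | 00→X | 01→Z | 1→U
Decoded message: UXXZU

UXXZU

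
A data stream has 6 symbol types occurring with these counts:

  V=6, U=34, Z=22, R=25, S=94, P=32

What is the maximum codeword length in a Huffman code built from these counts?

4

Merge the two lowest-weight nodes at each step:
V(6) + Z(22) → 28
R(25) + 28 → 53
P(32) + U(34) → 66
53 + 66 → 119
S(94) + 119 → 213
The rarest symbols sit at the bottom; the longest codeword is 4 bits.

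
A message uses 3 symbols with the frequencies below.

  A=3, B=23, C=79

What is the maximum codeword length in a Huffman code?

2

Merge the two lowest-weight nodes at each step:
A(3) + B(23) → 26
26 + C(79) → 105
The rarest symbols sit at the bottom; the longest codeword is 2 bits.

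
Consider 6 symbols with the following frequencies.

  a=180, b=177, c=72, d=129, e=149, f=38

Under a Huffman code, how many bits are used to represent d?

Repeatedly merge the two smallest:
combine f(38), c(72) → 110
combine 110, d(129) → 239
combine e(149), b(177) → 326
combine a(180), 239 → 419
combine 326, 419 → 745
d's leaf is at depth 3, giving a 3-bit codeword.

3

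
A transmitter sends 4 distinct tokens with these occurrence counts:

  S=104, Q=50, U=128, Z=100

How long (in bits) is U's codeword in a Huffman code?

Huffman merges, smallest pair first:
merge Q(50) and Z(100): 150
merge S(104) and U(128): 232
merge 150 and 232: 382
The subtree containing U is merged 2 times, so code length = 2.

2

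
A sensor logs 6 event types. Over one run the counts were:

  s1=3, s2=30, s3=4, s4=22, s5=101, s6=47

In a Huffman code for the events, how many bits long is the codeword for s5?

Build the tree from the bottom:
s1(3) + s3(4) → 7
7 + s4(22) → 29
29 + s2(30) → 59
s6(47) + 59 → 106
s5(101) + 106 → 207
s5 sits one level below the root: a 1-bit codeword.

1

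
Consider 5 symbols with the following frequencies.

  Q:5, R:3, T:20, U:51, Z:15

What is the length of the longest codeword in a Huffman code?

4

Merge the two lowest-weight nodes at each step:
R(3) + Q(5) → 8
8 + Z(15) → 23
T(20) + 23 → 43
43 + U(51) → 94
The rarest symbols sit at the bottom; the longest codeword is 4 bits.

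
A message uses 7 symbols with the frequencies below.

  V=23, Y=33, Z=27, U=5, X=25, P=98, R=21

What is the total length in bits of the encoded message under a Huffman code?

Greedily combine the two least-frequent nodes:
U(5) + R(21) → 26
V(23) + X(25) → 48
26 + Z(27) → 53
Y(33) + 48 → 81
53 + 81 → 134
P(98) + 134 → 232
Each symbol's bit-cost is frequency × depth; summing gives 574 bits (equivalently 26 + 48 + 53 + 81 + 134 + 232).

574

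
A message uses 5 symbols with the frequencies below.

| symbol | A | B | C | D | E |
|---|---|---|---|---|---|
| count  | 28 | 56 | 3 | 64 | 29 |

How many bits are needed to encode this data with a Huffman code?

387

Build the Huffman tree bottom-up:
C(3) + A(28) → 31
E(29) + 31 → 60
B(56) + 60 → 116
D(64) + 116 → 180
The encoded length is the sum of every internal node's weight: 31 + 60 + 116 + 180 = 387 bits.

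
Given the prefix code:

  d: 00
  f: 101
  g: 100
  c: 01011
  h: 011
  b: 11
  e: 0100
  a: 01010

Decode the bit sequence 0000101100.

ddfg

Read left to right; each codeword is recognised as soon as it completes (prefix code):
  00→d | 00→d | 101→f | 100→g
Decoded message: ddfg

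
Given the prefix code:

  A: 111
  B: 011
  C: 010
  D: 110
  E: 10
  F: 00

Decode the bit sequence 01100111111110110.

BFAADD

Read left to right; each codeword is recognised as soon as it completes (prefix code):
  011→B | 00→F | 111→A | 111→A | 110→D | 110→D
Decoded message: BFAADD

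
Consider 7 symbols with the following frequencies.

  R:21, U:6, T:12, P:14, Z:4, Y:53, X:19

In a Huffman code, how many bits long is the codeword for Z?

Huffman merges, smallest pair first:
merge Z(4) and U(6): 10
merge 10 and T(12): 22
merge P(14) and X(19): 33
merge R(21) and 22: 43
merge 33 and 43: 76
merge Y(53) and 76: 129
Z's leaf is at depth 5, giving a 5-bit codeword.

5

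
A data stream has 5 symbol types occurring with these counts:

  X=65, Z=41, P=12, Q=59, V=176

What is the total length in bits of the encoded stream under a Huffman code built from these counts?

Build the Huffman tree bottom-up:
combine P(12), Z(41) → 53
combine 53, Q(59) → 112
combine X(65), 112 → 177
combine V(176), 177 → 353
Each symbol's bit-cost is frequency × depth; summing gives 695 bits (equivalently 53 + 112 + 177 + 353).

695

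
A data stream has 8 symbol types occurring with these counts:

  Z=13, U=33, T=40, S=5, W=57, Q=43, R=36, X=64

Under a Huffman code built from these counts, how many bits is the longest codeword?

5

Merge the two lowest-weight nodes at each step:
S(5) + Z(13) → 18
18 + U(33) → 51
R(36) + T(40) → 76
Q(43) + 51 → 94
W(57) + X(64) → 121
76 + 94 → 170
121 + 170 → 291
The rarest symbols sit at the bottom; the longest codeword is 5 bits.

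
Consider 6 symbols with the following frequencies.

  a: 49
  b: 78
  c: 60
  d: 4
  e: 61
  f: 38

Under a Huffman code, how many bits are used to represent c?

2

Build the tree from the bottom:
combine d(4), f(38) → 42
combine 42, a(49) → 91
combine c(60), e(61) → 121
combine b(78), 91 → 169
combine 121, 169 → 290
c sits 2 levels below the root, so its codeword is 2 bits.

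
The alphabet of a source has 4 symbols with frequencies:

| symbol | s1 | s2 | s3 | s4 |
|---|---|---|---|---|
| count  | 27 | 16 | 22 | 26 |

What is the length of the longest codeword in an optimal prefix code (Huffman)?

2

Merge the two lowest-weight nodes at each step:
combine s2(16), s3(22) → 38
combine s4(26), s1(27) → 53
combine 38, 53 → 91
Maximum depth reached is 2.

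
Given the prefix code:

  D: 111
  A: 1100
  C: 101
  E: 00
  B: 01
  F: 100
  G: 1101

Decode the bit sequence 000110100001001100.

EBCEEFA

Read left to right; each codeword is recognised as soon as it completes (prefix code):
  00→E | 01→B | 101→C | 00→E | 00→E | 100→F | 1100→A
Decoded message: EBCEEFA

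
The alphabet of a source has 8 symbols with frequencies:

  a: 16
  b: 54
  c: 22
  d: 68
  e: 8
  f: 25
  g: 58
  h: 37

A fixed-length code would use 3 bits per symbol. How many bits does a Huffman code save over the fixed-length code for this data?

56

Fixed-length: 3 bits × 288 symbols = 864 bits.
Huffman merges:
combine e(8), a(16) → 24
combine c(22), 24 → 46
combine f(25), h(37) → 62
combine 46, b(54) → 100
combine g(58), 62 → 120
combine d(68), 100 → 168
combine 120, 168 → 288
Huffman total = 24 + 46 + 62 + 100 + 120 + 168 + 288 = 808 bits.
Saving = 864 − 808 = 56 bits.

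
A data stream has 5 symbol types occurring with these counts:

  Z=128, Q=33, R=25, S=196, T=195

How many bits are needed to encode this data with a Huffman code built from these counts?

Build the Huffman tree bottom-up:
combine R(25), Q(33) → 58
combine 58, Z(128) → 186
combine 186, T(195) → 381
combine S(196), 381 → 577
Each symbol's bit-cost is frequency × depth; summing gives 1202 bits (equivalently 58 + 186 + 381 + 577).

1202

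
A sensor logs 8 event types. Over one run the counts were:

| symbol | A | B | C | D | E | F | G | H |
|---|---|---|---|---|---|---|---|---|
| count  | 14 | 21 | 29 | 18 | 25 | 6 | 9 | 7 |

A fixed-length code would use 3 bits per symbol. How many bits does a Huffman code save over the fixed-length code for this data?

Fixed-length: 3 bits × 129 symbols = 387 bits.
Huffman merges:
combine F(6), H(7) → 13
combine G(9), 13 → 22
combine A(14), D(18) → 32
combine B(21), 22 → 43
combine E(25), C(29) → 54
combine 32, 43 → 75
combine 54, 75 → 129
Huffman total = 13 + 22 + 32 + 43 + 54 + 75 + 129 = 368 bits.
Saving = 387 − 368 = 19 bits.

19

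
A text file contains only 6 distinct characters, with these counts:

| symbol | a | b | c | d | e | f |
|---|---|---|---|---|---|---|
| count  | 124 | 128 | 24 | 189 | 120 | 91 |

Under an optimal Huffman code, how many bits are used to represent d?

2

Build the tree from the bottom:
c(24) + f(91) → 115
115 + e(120) → 235
a(124) + b(128) → 252
d(189) + 235 → 424
252 + 424 → 676
The subtree containing d is merged 2 times, so code length = 2.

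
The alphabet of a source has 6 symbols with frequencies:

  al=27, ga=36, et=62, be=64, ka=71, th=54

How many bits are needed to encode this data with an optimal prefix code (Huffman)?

Build the Huffman tree bottom-up:
combine al(27), ga(36) → 63
combine th(54), et(62) → 116
combine 63, be(64) → 127
combine ka(71), 116 → 187
combine 127, 187 → 314
Total encoded bits = sum of merged weights = 63 + 116 + 127 + 187 + 314 = 807.

807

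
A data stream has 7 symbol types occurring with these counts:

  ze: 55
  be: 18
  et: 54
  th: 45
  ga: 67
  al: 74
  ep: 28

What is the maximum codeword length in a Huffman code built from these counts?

4

Merge the two lowest-weight nodes at each step:
merge be(18) and ep(28): 46
merge th(45) and 46: 91
merge et(54) and ze(55): 109
merge ga(67) and al(74): 141
merge 91 and 109: 200
merge 141 and 200: 341
The first pair merged (be, ep) ends up deepest, at depth 4.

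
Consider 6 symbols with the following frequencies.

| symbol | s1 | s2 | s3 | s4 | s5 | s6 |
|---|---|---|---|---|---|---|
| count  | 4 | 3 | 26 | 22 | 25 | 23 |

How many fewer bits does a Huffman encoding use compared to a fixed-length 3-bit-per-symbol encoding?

67

Fixed-length: 3 bits × 103 symbols = 309 bits.
Huffman merges:
combine s2(3), s1(4) → 7
combine 7, s4(22) → 29
combine s6(23), s5(25) → 48
combine s3(26), 29 → 55
combine 48, 55 → 103
Huffman total = 7 + 29 + 48 + 55 + 103 = 242 bits.
Saving = 309 − 242 = 67 bits.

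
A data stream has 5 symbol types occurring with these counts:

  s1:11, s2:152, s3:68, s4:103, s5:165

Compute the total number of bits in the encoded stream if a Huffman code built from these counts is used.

Build the Huffman tree bottom-up:
merge s1(11) and s3(68): 79
merge 79 and s4(103): 182
merge s2(152) and s5(165): 317
merge 182 and 317: 499
Total encoded bits = sum of merged weights = 79 + 182 + 317 + 499 = 1077.

1077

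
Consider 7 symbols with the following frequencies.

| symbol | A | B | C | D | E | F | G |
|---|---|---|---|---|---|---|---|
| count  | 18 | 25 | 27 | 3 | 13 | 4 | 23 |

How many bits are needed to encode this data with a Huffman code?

291

Build the Huffman tree bottom-up:
D(3) + F(4) → 7
7 + E(13) → 20
A(18) + 20 → 38
G(23) + B(25) → 48
C(27) + 38 → 65
48 + 65 → 113
Each symbol's bit-cost is frequency × depth; summing gives 291 bits (equivalently 7 + 20 + 38 + 48 + 65 + 113).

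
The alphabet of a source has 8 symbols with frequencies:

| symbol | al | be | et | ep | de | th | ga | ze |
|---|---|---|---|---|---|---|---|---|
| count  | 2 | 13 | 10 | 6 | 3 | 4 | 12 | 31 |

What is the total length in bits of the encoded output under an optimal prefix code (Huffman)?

Build the Huffman tree bottom-up:
combine al(2), de(3) → 5
combine th(4), 5 → 9
combine ep(6), 9 → 15
combine et(10), ga(12) → 22
combine be(13), 15 → 28
combine 22, 28 → 50
combine ze(31), 50 → 81
The encoded length is the sum of every internal node's weight: 5 + 9 + 15 + 22 + 28 + 50 + 81 = 210 bits.

210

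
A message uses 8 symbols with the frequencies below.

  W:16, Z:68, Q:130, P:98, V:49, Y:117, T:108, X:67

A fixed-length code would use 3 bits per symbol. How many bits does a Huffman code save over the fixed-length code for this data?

Fixed-length: 3 bits × 653 symbols = 1959 bits.
Huffman merges:
merge W(16) and V(49): 65
merge 65 and X(67): 132
merge Z(68) and P(98): 166
merge T(108) and Y(117): 225
merge Q(130) and 132: 262
merge 166 and 225: 391
merge 262 and 391: 653
Huffman total = 65 + 132 + 166 + 225 + 262 + 391 + 653 = 1894 bits.
Saving = 1959 − 1894 = 65 bits.

65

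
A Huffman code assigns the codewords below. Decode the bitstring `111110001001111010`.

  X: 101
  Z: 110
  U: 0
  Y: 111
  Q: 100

YZUUQYXU

Read left to right; each codeword is recognised as soon as it completes (prefix code):
  111→Y | 110→Z | 0→U | 0→U | 100→Q | 111→Y | 101→X | 0→U
Decoded message: YZUUQYXU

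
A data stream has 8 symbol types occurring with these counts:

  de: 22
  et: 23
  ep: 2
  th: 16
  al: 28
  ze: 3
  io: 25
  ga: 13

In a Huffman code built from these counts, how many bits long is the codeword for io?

Build the tree from the bottom:
ep(2) + ze(3) → 5
5 + ga(13) → 18
th(16) + 18 → 34
de(22) + et(23) → 45
io(25) + al(28) → 53
34 + 45 → 79
53 + 79 → 132
io's leaf is at depth 2, giving a 2-bit codeword.

2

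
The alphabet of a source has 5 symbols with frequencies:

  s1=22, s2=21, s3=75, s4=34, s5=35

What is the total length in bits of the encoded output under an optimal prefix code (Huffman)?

411

Greedily combine the two least-frequent nodes:
merge s2(21) and s1(22): 43
merge s4(34) and s5(35): 69
merge 43 and 69: 112
merge s3(75) and 112: 187
Each symbol's bit-cost is frequency × depth; summing gives 411 bits (equivalently 43 + 69 + 112 + 187).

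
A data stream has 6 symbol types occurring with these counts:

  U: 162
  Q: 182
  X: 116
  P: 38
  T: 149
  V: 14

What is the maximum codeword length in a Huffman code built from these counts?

Merge the two lowest-weight nodes at each step:
V(14) + P(38) → 52
52 + X(116) → 168
T(149) + U(162) → 311
168 + Q(182) → 350
311 + 350 → 661
Maximum depth reached is 4.

4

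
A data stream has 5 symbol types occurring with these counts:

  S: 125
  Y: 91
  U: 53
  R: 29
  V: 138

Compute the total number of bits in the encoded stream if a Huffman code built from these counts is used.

954

Build the Huffman tree bottom-up:
combine R(29), U(53) → 82
combine 82, Y(91) → 173
combine S(125), V(138) → 263
combine 173, 263 → 436
The encoded length is the sum of every internal node's weight: 82 + 173 + 263 + 436 = 954 bits.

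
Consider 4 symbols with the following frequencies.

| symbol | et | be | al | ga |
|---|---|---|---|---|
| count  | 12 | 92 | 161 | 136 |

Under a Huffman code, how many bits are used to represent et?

3

Repeatedly merge the two smallest:
et(12) + be(92) → 104
104 + ga(136) → 240
al(161) + 240 → 401
et sits 3 levels below the root, so its codeword is 3 bits.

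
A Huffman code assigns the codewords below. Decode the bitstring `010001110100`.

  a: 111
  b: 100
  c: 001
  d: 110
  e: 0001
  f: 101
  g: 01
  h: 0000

Read left to right; each codeword is recognised as soon as it completes (prefix code):
  01→g | 0001→e | 110→d | 100→b
Decoded message: gedb

gedb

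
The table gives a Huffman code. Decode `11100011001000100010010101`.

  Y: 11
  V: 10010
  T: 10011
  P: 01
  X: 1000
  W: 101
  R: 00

YXYRXXVW

Read left to right; each codeword is recognised as soon as it completes (prefix code):
  11→Y | 1000→X | 11→Y | 00→R | 1000→X | 1000→X | 10010→V | 101→W
Decoded message: YXYRXXVW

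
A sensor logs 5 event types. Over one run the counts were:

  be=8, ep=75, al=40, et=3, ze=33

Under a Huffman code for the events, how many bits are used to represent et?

Repeatedly merge the two smallest:
merge et(3) and be(8): 11
merge 11 and ze(33): 44
merge al(40) and 44: 84
merge ep(75) and 84: 159
The subtree containing et is merged 4 times, so code length = 4.

4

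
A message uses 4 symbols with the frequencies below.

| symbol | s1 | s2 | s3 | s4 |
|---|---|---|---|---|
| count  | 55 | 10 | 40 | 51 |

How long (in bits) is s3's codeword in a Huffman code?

Huffman merges, smallest pair first:
s2(10) + s3(40) → 50
50 + s4(51) → 101
s1(55) + 101 → 156
s3's leaf is at depth 3, giving a 3-bit codeword.

3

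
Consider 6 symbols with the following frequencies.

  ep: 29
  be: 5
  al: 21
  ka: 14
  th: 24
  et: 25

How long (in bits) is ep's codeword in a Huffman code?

Repeatedly merge the two smallest:
be(5) + ka(14) → 19
19 + al(21) → 40
th(24) + et(25) → 49
ep(29) + 40 → 69
49 + 69 → 118
The subtree containing ep is merged 2 times, so code length = 2.

2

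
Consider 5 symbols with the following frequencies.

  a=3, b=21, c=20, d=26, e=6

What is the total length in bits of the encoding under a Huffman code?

Merge the two smallest weights repeatedly:
combine a(3), e(6) → 9
combine 9, c(20) → 29
combine b(21), d(26) → 47
combine 29, 47 → 76
The encoded length is the sum of every internal node's weight: 9 + 29 + 47 + 76 = 161 bits.

161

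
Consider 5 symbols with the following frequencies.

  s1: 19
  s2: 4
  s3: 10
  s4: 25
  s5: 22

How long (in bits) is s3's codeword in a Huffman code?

3

Build the tree from the bottom:
combine s2(4), s3(10) → 14
combine 14, s1(19) → 33
combine s5(22), s4(25) → 47
combine 33, 47 → 80
s3's leaf is at depth 3, giving a 3-bit codeword.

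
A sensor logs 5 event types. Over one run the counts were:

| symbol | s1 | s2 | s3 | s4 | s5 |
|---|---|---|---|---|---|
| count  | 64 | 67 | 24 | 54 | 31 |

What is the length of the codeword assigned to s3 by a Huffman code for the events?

Repeatedly merge the two smallest:
s3(24) + s5(31) → 55
s4(54) + 55 → 109
s1(64) + s2(67) → 131
109 + 131 → 240
The subtree containing s3 is merged 3 times, so code length = 3.

3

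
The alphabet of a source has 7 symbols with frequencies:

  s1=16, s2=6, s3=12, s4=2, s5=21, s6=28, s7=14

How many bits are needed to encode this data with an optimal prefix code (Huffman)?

Merge the two smallest weights repeatedly:
s4(2) + s2(6) → 8
8 + s3(12) → 20
s7(14) + s1(16) → 30
20 + s5(21) → 41
s6(28) + 30 → 58
41 + 58 → 99
Each symbol's bit-cost is frequency × depth; summing gives 256 bits (equivalently 8 + 20 + 30 + 41 + 58 + 99).

256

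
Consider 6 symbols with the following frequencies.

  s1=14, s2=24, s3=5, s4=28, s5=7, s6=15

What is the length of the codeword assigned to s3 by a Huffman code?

4

Huffman merges, smallest pair first:
s3(5) + s5(7) → 12
12 + s1(14) → 26
s6(15) + s2(24) → 39
26 + s4(28) → 54
39 + 54 → 93
s3's leaf is at depth 4, giving a 4-bit codeword.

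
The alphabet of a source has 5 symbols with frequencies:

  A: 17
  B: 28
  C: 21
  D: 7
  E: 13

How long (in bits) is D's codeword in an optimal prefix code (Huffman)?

3

Huffman merges, smallest pair first:
D(7) + E(13) → 20
A(17) + 20 → 37
C(21) + B(28) → 49
37 + 49 → 86
D sits 3 levels below the root, so its codeword is 3 bits.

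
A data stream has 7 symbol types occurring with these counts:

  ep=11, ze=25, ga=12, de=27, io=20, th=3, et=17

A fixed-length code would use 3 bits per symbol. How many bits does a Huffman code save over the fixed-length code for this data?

Fixed-length: 3 bits × 115 symbols = 345 bits.
Huffman merges:
th(3) + ep(11) → 14
ga(12) + 14 → 26
et(17) + io(20) → 37
ze(25) + 26 → 51
de(27) + 37 → 64
51 + 64 → 115
Huffman total = 14 + 26 + 37 + 51 + 64 + 115 = 307 bits.
Saving = 345 − 307 = 38 bits.

38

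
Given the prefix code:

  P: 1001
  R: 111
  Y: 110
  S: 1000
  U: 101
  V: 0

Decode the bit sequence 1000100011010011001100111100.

Read left to right; each codeword is recognised as soon as it completes (prefix code):
  1000→S | 1000→S | 110→Y | 1001→P | 1001→P | 1001→P | 111→R | 0→V | 0→V
Decoded message: SSYPPPRVV

SSYPPPRVV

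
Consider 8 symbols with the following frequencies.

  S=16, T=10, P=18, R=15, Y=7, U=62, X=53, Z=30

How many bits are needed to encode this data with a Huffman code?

Greedily combine the two least-frequent nodes:
combine Y(7), T(10) → 17
combine R(15), S(16) → 31
combine 17, P(18) → 35
combine Z(30), 31 → 61
combine 35, X(53) → 88
combine 61, U(62) → 123
combine 88, 123 → 211
Total encoded bits = sum of merged weights = 17 + 31 + 35 + 61 + 88 + 123 + 211 = 566.

566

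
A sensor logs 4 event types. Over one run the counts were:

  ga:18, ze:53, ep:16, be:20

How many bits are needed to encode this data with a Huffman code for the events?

Greedily combine the two least-frequent nodes:
combine ep(16), ga(18) → 34
combine be(20), 34 → 54
combine ze(53), 54 → 107
The encoded length is the sum of every internal node's weight: 34 + 54 + 107 = 195 bits.

195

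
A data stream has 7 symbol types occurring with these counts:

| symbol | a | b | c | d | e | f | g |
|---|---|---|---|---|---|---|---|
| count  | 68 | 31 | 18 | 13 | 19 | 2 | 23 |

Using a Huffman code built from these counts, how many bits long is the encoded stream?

Greedily combine the two least-frequent nodes:
merge f(2) and d(13): 15
merge 15 and c(18): 33
merge e(19) and g(23): 42
merge b(31) and 33: 64
merge 42 and 64: 106
merge a(68) and 106: 174
The encoded length is the sum of every internal node's weight: 15 + 33 + 42 + 64 + 106 + 174 = 434 bits.

434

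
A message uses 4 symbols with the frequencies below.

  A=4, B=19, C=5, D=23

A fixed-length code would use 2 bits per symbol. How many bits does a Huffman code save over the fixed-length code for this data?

14

Fixed-length: 2 bits × 51 symbols = 102 bits.
Huffman merges:
A(4) + C(5) → 9
9 + B(19) → 28
D(23) + 28 → 51
Huffman total = 9 + 28 + 51 = 88 bits.
Saving = 102 − 88 = 14 bits.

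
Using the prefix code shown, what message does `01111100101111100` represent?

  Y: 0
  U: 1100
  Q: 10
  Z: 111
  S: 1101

YZUQZU

Read left to right; each codeword is recognised as soon as it completes (prefix code):
  0→Y | 111→Z | 1100→U | 10→Q | 111→Z | 1100→U
Decoded message: YZUQZU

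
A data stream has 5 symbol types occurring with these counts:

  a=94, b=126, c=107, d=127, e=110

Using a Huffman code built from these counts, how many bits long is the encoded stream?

1329

Greedily combine the two least-frequent nodes:
merge a(94) and c(107): 201
merge e(110) and b(126): 236
merge d(127) and 201: 328
merge 236 and 328: 564
Total encoded bits = sum of merged weights = 201 + 236 + 328 + 564 = 1329.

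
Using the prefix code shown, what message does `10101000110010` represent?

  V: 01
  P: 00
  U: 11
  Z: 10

ZZZPUPZ

Read left to right; each codeword is recognised as soon as it completes (prefix code):
  10→Z | 10→Z | 10→Z | 00→P | 11→U | 00→P | 10→Z
Decoded message: ZZZPUPZ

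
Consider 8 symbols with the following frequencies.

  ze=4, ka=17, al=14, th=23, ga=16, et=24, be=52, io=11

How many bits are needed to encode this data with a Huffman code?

Merge the two smallest weights repeatedly:
merge ze(4) and io(11): 15
merge al(14) and 15: 29
merge ga(16) and ka(17): 33
merge th(23) and et(24): 47
merge 29 and 33: 62
merge 47 and be(52): 99
merge 62 and 99: 161
The encoded length is the sum of every internal node's weight: 15 + 29 + 33 + 47 + 62 + 99 + 161 = 446 bits.

446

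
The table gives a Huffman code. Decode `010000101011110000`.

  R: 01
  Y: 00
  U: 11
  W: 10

Read left to right; each codeword is recognised as soon as it completes (prefix code):
  01→R | 00→Y | 00→Y | 10→W | 10→W | 11→U | 11→U | 00→Y | 00→Y
Decoded message: RYYWWUUYY

RYYWWUUYY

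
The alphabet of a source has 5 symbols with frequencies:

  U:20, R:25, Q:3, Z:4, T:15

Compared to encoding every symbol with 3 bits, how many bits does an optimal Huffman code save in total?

63

Fixed-length: 3 bits × 67 symbols = 201 bits.
Huffman merges:
merge Q(3) and Z(4): 7
merge 7 and T(15): 22
merge U(20) and 22: 42
merge R(25) and 42: 67
Huffman total = 7 + 22 + 42 + 67 = 138 bits.
Saving = 201 − 138 = 63 bits.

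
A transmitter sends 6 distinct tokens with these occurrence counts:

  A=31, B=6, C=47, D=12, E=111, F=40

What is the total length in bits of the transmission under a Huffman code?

Build the Huffman tree bottom-up:
B(6) + D(12) → 18
18 + A(31) → 49
F(40) + C(47) → 87
49 + 87 → 136
E(111) + 136 → 247
Each symbol's bit-cost is frequency × depth; summing gives 537 bits (equivalently 18 + 49 + 87 + 136 + 247).

537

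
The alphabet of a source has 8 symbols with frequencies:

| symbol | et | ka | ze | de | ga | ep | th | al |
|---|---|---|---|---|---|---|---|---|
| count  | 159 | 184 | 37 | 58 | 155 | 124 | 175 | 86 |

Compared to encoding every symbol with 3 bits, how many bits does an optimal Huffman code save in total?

Fixed-length: 3 bits × 978 symbols = 2934 bits.
Huffman merges:
ze(37) + de(58) → 95
al(86) + 95 → 181
ep(124) + ga(155) → 279
et(159) + th(175) → 334
181 + ka(184) → 365
279 + 334 → 613
365 + 613 → 978
Huffman total = 95 + 181 + 279 + 334 + 365 + 613 + 978 = 2845 bits.
Saving = 2934 − 2845 = 89 bits.

89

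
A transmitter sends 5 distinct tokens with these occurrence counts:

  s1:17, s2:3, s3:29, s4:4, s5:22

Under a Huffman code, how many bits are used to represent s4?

4

Build the tree from the bottom:
merge s2(3) and s4(4): 7
merge 7 and s1(17): 24
merge s5(22) and 24: 46
merge s3(29) and 46: 75
s4 sits 4 levels below the root, so its codeword is 4 bits.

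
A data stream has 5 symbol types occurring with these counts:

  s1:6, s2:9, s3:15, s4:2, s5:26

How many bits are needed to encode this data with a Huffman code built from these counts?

Build the Huffman tree bottom-up:
s4(2) + s1(6) → 8
8 + s2(9) → 17
s3(15) + 17 → 32
s5(26) + 32 → 58
Each symbol's bit-cost is frequency × depth; summing gives 115 bits (equivalently 8 + 17 + 32 + 58).

115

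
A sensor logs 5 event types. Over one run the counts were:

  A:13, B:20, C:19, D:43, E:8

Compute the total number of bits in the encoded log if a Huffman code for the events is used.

223

Build the Huffman tree bottom-up:
combine E(8), A(13) → 21
combine C(19), B(20) → 39
combine 21, 39 → 60
combine D(43), 60 → 103
The encoded length is the sum of every internal node's weight: 21 + 39 + 60 + 103 = 223 bits.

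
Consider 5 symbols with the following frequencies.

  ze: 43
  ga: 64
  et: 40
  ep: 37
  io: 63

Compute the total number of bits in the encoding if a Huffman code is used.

571

Build the Huffman tree bottom-up:
merge ep(37) and et(40): 77
merge ze(43) and io(63): 106
merge ga(64) and 77: 141
merge 106 and 141: 247
Each symbol's bit-cost is frequency × depth; summing gives 571 bits (equivalently 77 + 106 + 141 + 247).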